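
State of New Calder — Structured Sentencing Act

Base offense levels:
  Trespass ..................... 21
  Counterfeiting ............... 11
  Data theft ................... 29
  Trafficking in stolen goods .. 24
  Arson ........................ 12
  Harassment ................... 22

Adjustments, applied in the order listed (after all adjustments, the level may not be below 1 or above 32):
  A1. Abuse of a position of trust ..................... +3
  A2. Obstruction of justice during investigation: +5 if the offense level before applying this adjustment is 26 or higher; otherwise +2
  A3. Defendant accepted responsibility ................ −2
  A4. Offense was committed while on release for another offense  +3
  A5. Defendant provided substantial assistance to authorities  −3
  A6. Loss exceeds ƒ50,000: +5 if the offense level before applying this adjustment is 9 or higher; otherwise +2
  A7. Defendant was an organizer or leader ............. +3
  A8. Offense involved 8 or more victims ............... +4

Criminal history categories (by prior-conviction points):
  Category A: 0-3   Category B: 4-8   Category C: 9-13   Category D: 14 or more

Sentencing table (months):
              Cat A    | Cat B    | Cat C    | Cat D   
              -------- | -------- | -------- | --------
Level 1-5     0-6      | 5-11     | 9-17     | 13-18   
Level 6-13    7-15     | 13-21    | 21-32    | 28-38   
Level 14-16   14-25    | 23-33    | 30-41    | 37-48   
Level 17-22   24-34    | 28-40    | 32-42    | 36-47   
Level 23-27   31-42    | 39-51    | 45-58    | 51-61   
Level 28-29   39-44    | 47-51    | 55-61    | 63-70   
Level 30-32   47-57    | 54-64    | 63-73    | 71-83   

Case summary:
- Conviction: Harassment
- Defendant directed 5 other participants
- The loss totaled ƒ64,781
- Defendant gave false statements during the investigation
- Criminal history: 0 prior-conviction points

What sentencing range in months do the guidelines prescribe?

Base offense level for harassment: 22.
A2 applies (level before this adjustment is 22 < 26, so +2): 22 + 2 = 24.
A5 does not apply.
A6 applies (level before this adjustment is 24 ≥ 9, so +5): 24 + 5 = 29.
A7 applies: 29 + 3 = 32.
A8 does not apply.
Final offense level: 32.
Criminal history: 0 prior points → Category A (0-3).
Level 32 falls in the 30-32 band.
Grid: Level 30-32 × Category A = 47-57 months.

47-57 months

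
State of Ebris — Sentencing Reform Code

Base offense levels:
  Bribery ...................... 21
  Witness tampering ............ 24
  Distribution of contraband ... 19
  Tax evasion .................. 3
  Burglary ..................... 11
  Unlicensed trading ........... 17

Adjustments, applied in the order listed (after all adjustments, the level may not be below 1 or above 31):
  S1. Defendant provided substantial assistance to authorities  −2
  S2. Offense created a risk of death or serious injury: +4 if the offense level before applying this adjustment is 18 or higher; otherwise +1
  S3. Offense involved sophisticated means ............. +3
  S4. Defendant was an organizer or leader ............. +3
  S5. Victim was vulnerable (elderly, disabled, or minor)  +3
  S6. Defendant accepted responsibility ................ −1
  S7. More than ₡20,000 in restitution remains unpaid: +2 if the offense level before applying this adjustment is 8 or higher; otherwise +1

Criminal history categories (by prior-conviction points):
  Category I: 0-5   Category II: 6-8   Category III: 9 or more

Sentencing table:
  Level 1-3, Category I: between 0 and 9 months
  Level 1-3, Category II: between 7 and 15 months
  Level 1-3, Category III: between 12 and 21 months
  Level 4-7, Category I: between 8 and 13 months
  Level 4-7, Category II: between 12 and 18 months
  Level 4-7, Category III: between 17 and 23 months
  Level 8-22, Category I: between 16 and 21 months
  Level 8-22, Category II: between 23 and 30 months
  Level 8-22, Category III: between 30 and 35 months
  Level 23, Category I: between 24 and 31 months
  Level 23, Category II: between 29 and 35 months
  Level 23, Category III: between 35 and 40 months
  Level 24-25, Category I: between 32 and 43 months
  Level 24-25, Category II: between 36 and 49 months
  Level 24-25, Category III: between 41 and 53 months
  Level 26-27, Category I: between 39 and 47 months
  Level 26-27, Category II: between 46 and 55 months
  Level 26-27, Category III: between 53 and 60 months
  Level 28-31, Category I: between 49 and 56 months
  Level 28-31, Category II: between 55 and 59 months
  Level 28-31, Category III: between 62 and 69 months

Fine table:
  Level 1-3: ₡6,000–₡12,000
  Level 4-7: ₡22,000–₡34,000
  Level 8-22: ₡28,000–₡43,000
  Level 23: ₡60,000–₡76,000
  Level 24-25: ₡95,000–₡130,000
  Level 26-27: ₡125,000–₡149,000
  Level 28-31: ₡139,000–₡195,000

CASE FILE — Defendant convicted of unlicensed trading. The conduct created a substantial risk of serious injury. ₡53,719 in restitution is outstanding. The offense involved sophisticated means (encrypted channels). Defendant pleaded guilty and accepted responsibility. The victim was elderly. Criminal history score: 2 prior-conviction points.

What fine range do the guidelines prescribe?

Base offense level for unlicensed trading: 17.
S1 does not apply.
S2 applies (level before this adjustment is 17 < 18, so +1): 17 + 1 = 18.
S3 applies: 18 + 3 = 21.
S4 does not apply.
S5 applies: 21 + 3 = 24.
S6 applies: 24 − 1 = 23.
S7 applies (level before this adjustment is 23 ≥ 8, so +2): 23 + 2 = 25.
Final offense level: 25.
Level 25 falls in the 24-25 band.
Fine table: Level 24-25 → ₡95,000–₡130,000.

₡95,000–₡130,000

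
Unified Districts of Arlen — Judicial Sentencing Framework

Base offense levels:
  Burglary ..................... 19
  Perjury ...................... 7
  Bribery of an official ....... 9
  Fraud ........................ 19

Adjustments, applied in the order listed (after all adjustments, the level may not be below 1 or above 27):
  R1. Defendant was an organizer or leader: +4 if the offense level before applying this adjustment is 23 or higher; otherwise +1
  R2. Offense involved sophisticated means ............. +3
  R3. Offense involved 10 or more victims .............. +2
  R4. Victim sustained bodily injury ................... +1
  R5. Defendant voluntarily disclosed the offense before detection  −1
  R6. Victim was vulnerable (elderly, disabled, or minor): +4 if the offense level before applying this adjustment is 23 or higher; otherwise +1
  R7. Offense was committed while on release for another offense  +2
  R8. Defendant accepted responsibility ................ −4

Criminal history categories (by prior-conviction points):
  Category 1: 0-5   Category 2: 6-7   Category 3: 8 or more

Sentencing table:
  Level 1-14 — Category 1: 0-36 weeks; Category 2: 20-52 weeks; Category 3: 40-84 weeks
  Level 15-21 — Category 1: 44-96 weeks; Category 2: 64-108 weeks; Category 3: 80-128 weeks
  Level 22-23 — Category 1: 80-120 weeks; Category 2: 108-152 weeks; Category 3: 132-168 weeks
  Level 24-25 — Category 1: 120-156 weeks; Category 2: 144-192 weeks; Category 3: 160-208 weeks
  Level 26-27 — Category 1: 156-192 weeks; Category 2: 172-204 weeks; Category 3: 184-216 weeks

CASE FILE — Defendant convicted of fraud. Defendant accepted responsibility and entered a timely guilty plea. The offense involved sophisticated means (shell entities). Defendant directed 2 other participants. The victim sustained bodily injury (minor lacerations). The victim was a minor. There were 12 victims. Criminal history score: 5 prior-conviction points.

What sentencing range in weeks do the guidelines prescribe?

Base offense level for fraud: 19.
R1 applies (level before this adjustment is 19 < 23, so +1): 19 + 1 = 20.
R2 applies: 20 + 3 = 23.
R3 applies: 23 + 2 = 25.
R4 applies: 25 + 1 = 26.
R5 does not apply.
R6 applies (level before this adjustment is 26 ≥ 23, so +4): 26 + 4 = 30.
R7 does not apply.
R8 applies: 30 − 4 = 26.
Final offense level: 26.
Criminal history: 5 prior points → Category 1 (0-5).
Level 26 falls in the 26-27 band.
Grid: Level 26-27 × Category 1 = 156-192 weeks.

156-192 weeks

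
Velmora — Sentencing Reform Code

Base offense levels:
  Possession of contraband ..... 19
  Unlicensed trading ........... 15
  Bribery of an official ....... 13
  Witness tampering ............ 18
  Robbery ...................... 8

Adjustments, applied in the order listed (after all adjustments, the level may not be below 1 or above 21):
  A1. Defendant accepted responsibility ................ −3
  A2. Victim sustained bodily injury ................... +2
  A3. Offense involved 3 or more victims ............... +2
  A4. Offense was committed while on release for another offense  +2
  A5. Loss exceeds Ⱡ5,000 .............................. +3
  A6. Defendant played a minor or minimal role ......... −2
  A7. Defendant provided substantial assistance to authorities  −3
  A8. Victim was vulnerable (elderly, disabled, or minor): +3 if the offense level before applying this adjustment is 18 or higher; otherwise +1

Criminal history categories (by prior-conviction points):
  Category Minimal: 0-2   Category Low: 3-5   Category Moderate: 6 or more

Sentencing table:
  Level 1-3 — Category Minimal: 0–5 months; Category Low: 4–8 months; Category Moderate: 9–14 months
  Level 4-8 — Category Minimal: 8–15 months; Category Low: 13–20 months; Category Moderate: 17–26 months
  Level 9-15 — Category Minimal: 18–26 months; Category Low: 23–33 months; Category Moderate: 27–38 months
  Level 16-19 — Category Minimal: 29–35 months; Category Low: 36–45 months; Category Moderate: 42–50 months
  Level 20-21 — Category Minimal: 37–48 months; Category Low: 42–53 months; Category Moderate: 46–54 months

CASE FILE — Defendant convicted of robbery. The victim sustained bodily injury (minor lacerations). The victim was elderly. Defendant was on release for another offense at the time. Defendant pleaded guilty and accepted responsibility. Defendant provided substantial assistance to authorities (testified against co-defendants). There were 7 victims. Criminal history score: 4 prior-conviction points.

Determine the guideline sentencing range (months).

Base offense level for robbery: 8.
A1 applies: 8 − 3 = 5.
A2 applies: 5 + 2 = 7.
A3 applies: 7 + 2 = 9.
A4 applies: 9 + 2 = 11.
A7 applies: 11 − 3 = 8.
A8 applies (level before this adjustment is 8 < 18, so +1): 8 + 1 = 9.
Final offense level: 9.
Criminal history: 4 prior points → Category Low (3-5).
Level 9 falls in the 9-15 band.
Grid: Level 9-15 × Category Low = 23-33 months.

23-33 months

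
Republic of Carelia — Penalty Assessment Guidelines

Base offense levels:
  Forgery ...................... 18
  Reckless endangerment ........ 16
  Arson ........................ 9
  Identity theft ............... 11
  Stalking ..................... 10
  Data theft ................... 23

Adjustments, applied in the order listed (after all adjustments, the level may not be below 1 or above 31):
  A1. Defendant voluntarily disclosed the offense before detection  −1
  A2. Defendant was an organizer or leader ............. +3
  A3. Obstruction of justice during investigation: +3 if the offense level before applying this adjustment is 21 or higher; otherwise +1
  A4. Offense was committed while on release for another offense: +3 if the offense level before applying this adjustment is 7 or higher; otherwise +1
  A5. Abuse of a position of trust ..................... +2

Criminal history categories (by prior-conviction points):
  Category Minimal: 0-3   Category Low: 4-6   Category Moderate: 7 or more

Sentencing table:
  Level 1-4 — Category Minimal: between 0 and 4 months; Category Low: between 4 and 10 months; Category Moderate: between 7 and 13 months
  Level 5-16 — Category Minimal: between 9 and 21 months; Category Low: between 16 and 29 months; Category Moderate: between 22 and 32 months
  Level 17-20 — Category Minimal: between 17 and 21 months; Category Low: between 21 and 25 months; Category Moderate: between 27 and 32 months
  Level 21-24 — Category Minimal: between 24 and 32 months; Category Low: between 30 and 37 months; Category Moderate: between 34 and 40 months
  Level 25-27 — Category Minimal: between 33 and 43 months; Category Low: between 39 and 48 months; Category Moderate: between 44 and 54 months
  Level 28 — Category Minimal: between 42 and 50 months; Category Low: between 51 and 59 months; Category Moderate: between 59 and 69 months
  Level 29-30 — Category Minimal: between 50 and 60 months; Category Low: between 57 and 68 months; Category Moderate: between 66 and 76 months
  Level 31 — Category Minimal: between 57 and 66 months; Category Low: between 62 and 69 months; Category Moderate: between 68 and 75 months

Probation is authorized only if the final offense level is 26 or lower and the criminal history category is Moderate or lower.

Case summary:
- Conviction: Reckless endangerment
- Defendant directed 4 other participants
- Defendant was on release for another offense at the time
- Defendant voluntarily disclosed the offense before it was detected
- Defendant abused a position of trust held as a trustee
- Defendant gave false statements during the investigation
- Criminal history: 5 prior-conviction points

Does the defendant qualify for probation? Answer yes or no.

Base offense level for reckless endangerment: 16.
A1 applies: 16 − 1 = 15.
A2 applies: 15 + 3 = 18.
A3 applies (level before this adjustment is 18 < 21, so +1): 18 + 1 = 19.
A4 applies (level before this adjustment is 19 ≥ 7, so +3): 19 + 3 = 22.
A5 applies: 22 + 2 = 24.
Final offense level: 24.
Criminal history: 5 prior points → Category Low (4-6).
Level 24 falls in the 21-24 band.
Grid: Level 21-24 × Category Low = 30-37 months.
Probation check: level 24 ≤ 26 and category Low ≤ Moderate → eligible.

Yes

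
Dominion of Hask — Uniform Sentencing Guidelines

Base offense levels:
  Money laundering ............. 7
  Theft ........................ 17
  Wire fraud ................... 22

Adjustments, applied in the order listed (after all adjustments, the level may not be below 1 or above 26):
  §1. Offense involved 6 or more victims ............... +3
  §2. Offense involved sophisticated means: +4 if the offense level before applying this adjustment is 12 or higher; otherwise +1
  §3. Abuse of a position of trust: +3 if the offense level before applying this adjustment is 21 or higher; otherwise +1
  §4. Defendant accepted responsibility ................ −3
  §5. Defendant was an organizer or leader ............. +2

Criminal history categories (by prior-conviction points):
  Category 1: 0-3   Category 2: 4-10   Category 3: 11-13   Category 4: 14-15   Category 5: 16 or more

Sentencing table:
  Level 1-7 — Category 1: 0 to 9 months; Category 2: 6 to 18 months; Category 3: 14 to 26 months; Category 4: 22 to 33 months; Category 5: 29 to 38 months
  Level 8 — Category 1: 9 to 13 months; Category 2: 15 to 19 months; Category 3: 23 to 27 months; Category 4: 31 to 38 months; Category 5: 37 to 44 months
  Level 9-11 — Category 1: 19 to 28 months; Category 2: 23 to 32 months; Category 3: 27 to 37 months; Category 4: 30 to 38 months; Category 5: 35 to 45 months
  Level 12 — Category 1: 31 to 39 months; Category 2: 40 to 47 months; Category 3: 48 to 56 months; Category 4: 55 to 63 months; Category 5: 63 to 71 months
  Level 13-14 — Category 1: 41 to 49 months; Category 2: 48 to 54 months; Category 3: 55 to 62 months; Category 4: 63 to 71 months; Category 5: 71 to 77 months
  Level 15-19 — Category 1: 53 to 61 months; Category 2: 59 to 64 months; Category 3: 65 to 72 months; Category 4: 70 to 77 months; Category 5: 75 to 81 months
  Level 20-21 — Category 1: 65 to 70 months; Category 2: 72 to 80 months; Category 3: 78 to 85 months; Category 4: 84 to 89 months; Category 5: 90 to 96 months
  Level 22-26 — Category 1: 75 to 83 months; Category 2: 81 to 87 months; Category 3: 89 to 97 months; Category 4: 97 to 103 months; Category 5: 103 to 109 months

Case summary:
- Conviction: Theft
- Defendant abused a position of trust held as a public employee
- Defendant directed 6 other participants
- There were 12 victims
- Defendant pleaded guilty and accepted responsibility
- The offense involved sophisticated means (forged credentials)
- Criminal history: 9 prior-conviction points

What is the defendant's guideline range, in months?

81-87 months

Base offense level for theft: 17.
§1 applies: 17 + 3 = 20.
§2 applies (level before this adjustment is 20 ≥ 12, so +4): 20 + 4 = 24.
§3 applies (level before this adjustment is 24 ≥ 21, so +3): 24 + 3 = 27.
§4 applies: 27 − 3 = 24.
§5 applies: 24 + 2 = 26.
Final offense level: 26.
Criminal history: 9 prior points → Category 2 (4-10).
Level 26 falls in the 22-26 band.
Grid: Level 22-26 × Category 2 = 81-87 months.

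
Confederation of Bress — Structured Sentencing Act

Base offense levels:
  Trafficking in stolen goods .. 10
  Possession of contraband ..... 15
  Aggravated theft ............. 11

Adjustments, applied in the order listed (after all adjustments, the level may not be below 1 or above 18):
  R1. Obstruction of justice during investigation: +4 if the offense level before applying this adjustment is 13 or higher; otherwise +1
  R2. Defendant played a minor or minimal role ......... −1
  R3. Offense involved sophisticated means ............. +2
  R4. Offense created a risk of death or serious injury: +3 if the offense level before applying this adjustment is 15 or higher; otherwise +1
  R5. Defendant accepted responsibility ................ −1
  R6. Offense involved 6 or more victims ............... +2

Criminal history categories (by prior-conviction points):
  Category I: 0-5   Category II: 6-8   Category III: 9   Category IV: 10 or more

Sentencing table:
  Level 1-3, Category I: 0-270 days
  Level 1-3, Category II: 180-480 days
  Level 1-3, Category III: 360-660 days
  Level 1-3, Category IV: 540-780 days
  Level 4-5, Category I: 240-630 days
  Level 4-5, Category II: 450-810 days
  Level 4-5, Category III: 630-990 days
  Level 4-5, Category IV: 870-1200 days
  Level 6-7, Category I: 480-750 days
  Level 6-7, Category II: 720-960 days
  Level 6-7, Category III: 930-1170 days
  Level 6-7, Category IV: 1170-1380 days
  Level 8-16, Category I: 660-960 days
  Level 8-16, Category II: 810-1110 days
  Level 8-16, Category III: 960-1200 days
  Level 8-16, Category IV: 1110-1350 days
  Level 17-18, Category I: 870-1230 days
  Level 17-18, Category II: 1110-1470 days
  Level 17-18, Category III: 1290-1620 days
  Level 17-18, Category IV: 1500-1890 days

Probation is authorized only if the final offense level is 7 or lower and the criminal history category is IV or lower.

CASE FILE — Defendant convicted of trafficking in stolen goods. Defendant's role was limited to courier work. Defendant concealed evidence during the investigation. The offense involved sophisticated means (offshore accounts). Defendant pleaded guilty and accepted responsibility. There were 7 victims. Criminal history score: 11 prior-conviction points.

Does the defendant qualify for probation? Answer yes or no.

Base offense level for trafficking in stolen goods: 10.
R1 applies (level before this adjustment is 10 < 13, so +1): 10 + 1 = 11.
R2 applies: 11 − 1 = 10.
R3 applies: 10 + 2 = 12.
R4 does not apply.
R5 applies: 12 − 1 = 11.
R6 applies: 11 + 2 = 13.
Final offense level: 13.
Criminal history: 11 prior points → Category IV (10+).
Level 13 falls in the 8-16 band.
Grid: Level 8-16 × Category IV = 1110-1350 days.
Probation check: level 13 > 7 and category IV ≤ IV → not eligible.

No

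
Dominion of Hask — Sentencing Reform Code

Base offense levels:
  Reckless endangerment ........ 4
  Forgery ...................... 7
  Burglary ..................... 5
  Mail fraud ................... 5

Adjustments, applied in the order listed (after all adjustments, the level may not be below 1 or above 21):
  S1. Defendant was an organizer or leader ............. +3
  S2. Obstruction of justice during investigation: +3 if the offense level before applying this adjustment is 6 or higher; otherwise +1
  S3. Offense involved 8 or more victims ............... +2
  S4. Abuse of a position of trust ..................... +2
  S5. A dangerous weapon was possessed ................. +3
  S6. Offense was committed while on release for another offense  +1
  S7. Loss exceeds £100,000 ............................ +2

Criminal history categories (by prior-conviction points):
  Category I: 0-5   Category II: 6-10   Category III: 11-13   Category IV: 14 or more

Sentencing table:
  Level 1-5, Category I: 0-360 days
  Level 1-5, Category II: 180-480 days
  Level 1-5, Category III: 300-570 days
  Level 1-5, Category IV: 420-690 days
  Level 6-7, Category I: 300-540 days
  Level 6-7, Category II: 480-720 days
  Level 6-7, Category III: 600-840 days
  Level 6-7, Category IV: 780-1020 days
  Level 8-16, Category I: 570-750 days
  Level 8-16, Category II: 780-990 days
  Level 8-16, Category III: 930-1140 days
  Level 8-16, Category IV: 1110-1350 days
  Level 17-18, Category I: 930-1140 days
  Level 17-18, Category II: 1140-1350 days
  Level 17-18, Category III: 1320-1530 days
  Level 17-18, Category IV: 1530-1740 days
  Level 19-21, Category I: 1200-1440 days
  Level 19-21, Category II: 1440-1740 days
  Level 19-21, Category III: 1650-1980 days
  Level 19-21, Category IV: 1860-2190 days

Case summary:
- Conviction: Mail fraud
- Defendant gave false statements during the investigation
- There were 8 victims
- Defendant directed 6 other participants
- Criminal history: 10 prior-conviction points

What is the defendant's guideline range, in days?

780-990 days

Base offense level for mail fraud: 5.
S1 applies: 5 + 3 = 8.
S2 applies (level before this adjustment is 8 ≥ 6, so +3): 8 + 3 = 11.
S3 applies: 11 + 2 = 13.
S5 does not apply.
S6 does not apply.
Final offense level: 13.
Criminal history: 10 prior points → Category II (6-10).
Level 13 falls in the 8-16 band.
Grid: Level 8-16 × Category II = 780-990 days.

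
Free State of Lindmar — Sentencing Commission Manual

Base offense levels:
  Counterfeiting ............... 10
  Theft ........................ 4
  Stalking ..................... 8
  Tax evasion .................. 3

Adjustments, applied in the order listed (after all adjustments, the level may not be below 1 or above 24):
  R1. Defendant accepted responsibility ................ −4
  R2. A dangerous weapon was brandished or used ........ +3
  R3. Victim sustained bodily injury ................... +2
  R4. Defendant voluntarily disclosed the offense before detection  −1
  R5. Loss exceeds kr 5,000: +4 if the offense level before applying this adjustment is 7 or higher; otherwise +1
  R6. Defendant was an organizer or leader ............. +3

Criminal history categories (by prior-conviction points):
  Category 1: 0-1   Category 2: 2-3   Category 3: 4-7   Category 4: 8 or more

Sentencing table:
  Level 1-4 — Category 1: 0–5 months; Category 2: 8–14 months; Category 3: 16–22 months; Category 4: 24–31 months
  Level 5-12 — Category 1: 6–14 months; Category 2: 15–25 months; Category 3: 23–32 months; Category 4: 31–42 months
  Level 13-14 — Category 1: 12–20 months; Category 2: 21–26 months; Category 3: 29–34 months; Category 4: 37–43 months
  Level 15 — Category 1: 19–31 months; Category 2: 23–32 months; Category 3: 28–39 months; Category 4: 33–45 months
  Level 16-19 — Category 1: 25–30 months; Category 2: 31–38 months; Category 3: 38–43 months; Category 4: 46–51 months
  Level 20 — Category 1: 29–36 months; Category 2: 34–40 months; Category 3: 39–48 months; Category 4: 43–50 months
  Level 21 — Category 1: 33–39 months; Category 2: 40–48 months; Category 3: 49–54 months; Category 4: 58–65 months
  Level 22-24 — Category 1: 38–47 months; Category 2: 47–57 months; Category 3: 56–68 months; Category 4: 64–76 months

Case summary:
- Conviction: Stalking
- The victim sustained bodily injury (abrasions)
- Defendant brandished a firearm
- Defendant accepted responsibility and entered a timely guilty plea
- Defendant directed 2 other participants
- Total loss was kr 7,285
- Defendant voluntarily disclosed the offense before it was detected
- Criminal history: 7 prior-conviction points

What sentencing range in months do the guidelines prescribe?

Base offense level for stalking: 8.
R1 applies: 8 − 4 = 4.
R2 applies: 4 + 3 = 7.
R3 applies: 7 + 2 = 9.
R4 applies: 9 − 1 = 8.
R5 applies (level before this adjustment is 8 ≥ 7, so +4): 8 + 4 = 12.
R6 applies: 12 + 3 = 15.
Final offense level: 15.
Criminal history: 7 prior points → Category 3 (4-7).
Level 15 falls in the 15 band.
Grid: Level 15 × Category 3 = 28-39 months.

28-39 months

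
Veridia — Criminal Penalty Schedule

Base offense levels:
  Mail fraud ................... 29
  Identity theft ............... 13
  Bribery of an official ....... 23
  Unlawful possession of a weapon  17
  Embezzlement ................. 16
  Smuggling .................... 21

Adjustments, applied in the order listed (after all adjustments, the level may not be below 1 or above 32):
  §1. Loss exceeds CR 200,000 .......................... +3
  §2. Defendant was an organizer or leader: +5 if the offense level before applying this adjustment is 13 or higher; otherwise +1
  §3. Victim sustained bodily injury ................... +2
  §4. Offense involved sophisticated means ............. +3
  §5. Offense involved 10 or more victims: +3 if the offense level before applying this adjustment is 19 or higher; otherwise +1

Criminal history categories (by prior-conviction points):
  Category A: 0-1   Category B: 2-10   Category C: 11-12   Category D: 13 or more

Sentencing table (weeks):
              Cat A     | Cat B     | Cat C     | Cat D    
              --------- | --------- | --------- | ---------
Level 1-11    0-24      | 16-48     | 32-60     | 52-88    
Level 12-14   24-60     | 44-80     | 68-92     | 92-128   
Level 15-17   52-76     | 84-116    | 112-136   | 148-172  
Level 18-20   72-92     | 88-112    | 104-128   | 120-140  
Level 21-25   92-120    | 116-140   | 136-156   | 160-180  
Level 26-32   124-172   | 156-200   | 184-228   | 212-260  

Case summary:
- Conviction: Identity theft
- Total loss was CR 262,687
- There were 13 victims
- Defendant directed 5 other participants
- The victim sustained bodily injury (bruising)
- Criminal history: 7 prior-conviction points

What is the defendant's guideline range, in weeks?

156-200 weeks

Base offense level for identity theft: 13.
§1 applies: 13 + 3 = 16.
§2 applies (level before this adjustment is 16 ≥ 13, so +5): 16 + 5 = 21.
§3 applies: 21 + 2 = 23.
§4 does not apply.
§5 applies (level before this adjustment is 23 ≥ 19, so +3): 23 + 3 = 26.
Final offense level: 26.
Criminal history: 7 prior points → Category B (2-10).
Level 26 falls in the 26-32 band.
Grid: Level 26-32 × Category B = 156-200 weeks.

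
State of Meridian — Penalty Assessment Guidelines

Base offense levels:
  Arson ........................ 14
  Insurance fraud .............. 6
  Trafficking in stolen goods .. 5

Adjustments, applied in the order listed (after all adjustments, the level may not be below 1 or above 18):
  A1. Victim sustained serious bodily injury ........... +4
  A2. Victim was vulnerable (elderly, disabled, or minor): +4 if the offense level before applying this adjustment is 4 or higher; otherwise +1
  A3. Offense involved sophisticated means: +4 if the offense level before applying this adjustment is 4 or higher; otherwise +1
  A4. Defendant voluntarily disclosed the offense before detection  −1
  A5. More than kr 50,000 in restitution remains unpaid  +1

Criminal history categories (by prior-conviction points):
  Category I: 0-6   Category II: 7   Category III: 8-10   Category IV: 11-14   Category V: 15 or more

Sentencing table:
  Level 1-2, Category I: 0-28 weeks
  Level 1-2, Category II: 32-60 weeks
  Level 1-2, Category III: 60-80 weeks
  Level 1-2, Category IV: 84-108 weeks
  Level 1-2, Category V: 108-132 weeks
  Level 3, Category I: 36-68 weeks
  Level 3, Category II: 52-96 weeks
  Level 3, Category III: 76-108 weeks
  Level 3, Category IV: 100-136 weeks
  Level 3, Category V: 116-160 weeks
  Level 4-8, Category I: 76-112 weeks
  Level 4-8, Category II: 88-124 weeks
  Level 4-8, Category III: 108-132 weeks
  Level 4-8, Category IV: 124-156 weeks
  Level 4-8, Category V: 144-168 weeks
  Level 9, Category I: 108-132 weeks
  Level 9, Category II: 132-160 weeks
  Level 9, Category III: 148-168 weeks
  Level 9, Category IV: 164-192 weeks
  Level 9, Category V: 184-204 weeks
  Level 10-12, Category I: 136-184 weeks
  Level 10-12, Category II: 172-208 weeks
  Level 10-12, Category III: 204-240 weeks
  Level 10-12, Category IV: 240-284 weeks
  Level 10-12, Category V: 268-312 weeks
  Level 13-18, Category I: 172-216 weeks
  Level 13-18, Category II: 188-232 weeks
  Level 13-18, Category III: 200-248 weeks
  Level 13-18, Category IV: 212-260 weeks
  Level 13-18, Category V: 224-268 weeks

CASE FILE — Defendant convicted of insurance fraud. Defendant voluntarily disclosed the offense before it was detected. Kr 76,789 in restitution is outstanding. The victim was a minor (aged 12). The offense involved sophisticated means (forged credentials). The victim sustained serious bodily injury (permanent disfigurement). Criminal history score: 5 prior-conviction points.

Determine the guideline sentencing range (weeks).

Base offense level for insurance fraud: 6.
A1 applies: 6 + 4 = 10.
A2 applies (level before this adjustment is 10 ≥ 4, so +4): 10 + 4 = 14.
A3 applies (level before this adjustment is 14 ≥ 4, so +4): 14 + 4 = 18.
A4 applies: 18 − 1 = 17.
A5 applies: 17 + 1 = 18.
Final offense level: 18.
Criminal history: 5 prior points → Category I (0-6).
Level 18 falls in the 13-18 band.
Grid: Level 13-18 × Category I = 172-216 weeks.

172-216 weeks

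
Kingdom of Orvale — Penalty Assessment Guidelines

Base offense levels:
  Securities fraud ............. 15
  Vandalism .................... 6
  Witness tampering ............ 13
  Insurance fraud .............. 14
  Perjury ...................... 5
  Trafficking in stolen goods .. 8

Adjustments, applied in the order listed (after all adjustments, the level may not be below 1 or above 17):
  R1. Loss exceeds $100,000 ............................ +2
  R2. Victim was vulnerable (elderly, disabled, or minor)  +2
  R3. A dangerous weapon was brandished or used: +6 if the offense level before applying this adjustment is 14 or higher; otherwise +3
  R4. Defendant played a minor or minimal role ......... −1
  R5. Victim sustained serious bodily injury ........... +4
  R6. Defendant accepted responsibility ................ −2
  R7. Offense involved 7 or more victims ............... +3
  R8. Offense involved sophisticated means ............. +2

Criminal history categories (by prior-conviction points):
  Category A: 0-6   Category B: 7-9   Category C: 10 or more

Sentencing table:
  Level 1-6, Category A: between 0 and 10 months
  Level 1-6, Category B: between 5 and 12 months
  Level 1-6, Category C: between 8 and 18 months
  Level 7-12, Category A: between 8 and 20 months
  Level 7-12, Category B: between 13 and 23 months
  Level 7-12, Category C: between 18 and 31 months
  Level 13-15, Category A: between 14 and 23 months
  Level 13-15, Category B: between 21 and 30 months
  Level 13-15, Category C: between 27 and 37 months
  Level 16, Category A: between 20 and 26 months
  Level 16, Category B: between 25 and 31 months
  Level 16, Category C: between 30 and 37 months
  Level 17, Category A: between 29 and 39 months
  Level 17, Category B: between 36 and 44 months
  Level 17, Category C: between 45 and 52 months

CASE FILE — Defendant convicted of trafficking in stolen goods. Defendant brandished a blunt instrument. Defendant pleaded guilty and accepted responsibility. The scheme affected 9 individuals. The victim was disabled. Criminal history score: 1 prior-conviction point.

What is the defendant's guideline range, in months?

14-23 months

Base offense level for trafficking in stolen goods: 8.
R2 applies: 8 + 2 = 10.
R3 applies (level before this adjustment is 10 < 14, so +3): 10 + 3 = 13.
R4 does not apply.
R5 does not apply.
R6 applies: 13 − 2 = 11.
R7 applies: 11 + 3 = 14.
R8 does not apply.
Final offense level: 14.
Criminal history: 1 prior point → Category A (0-6).
Level 14 falls in the 13-15 band.
Grid: Level 13-15 × Category A = 14-23 months.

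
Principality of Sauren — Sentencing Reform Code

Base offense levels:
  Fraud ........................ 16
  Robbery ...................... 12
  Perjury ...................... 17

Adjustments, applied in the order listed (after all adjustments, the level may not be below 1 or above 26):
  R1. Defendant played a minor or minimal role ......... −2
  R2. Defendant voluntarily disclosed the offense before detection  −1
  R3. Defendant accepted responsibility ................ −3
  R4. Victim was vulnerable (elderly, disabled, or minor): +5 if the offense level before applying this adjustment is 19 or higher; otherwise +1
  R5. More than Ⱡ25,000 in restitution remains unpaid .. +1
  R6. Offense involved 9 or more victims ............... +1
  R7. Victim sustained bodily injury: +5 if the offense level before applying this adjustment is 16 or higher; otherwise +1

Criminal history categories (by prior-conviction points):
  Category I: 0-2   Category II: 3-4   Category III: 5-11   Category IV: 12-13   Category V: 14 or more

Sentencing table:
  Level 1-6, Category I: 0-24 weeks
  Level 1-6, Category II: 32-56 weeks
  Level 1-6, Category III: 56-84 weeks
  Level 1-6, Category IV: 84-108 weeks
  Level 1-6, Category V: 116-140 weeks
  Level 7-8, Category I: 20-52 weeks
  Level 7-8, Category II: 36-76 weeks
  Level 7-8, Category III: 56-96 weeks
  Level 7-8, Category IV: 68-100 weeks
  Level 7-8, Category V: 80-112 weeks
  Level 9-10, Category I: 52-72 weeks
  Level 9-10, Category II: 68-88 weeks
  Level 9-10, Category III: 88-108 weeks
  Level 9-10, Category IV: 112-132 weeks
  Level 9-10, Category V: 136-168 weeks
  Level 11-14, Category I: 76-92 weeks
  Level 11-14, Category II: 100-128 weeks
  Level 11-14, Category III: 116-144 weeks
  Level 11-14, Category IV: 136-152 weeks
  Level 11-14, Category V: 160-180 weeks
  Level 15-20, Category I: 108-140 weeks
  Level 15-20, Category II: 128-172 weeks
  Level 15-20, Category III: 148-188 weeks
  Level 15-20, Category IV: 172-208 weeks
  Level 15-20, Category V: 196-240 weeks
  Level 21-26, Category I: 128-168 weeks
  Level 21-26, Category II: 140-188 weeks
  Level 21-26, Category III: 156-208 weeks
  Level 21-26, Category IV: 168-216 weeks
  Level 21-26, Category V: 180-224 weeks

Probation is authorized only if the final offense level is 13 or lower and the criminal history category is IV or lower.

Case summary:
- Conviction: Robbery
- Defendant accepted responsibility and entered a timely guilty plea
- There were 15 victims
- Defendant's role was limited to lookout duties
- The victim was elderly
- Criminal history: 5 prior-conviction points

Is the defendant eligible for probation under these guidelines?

Yes

Base offense level for robbery: 12.
R1 applies: 12 − 2 = 10.
R3 applies: 10 − 3 = 7.
R4 applies (level before this adjustment is 7 < 19, so +1): 7 + 1 = 8.
R5 does not apply.
R6 applies: 8 + 1 = 9.
R7 does not apply.
Final offense level: 9.
Criminal history: 5 prior points → Category III (5-11).
Level 9 falls in the 9-10 band.
Grid: Level 9-10 × Category III = 88-108 weeks.
Probation check: level 9 ≤ 13 and category III ≤ IV → eligible.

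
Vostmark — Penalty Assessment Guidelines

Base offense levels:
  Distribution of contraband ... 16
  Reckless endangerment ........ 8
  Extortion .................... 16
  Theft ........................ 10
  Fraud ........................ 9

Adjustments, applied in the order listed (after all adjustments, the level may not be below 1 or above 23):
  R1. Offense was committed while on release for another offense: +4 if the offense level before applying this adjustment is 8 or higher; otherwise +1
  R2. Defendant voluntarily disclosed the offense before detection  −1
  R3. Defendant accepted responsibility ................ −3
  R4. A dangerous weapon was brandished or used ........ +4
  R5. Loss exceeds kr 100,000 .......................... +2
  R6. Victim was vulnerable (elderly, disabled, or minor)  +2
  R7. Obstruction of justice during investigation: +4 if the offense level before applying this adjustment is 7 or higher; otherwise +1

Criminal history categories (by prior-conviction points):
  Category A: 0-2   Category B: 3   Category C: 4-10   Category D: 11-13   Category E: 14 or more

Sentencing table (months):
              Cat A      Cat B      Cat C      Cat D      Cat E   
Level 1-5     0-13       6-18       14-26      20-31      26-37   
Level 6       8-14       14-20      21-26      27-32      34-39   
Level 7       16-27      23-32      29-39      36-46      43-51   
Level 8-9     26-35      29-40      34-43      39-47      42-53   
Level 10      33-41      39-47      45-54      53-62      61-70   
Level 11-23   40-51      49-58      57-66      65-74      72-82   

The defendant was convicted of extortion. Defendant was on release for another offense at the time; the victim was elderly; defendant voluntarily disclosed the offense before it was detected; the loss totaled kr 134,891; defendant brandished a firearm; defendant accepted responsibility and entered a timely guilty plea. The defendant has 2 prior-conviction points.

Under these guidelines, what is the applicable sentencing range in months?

Base offense level for extortion: 16.
R1 applies (level before this adjustment is 16 ≥ 8, so +4): 16 + 4 = 20.
R2 applies: 20 − 1 = 19.
R3 applies: 19 − 3 = 16.
R4 applies: 16 + 4 = 20.
R5 applies: 20 + 2 = 22.
R6 applies: 22 + 2 = 24.
Level 24 exceeds the maximum of 23; capped at 23.
Final offense level: 23.
Criminal history: 2 prior points → Category A (0-2).
Level 23 falls in the 11-23 band.
Grid: Level 11-23 × Category A = 40-51 months.

40-51 months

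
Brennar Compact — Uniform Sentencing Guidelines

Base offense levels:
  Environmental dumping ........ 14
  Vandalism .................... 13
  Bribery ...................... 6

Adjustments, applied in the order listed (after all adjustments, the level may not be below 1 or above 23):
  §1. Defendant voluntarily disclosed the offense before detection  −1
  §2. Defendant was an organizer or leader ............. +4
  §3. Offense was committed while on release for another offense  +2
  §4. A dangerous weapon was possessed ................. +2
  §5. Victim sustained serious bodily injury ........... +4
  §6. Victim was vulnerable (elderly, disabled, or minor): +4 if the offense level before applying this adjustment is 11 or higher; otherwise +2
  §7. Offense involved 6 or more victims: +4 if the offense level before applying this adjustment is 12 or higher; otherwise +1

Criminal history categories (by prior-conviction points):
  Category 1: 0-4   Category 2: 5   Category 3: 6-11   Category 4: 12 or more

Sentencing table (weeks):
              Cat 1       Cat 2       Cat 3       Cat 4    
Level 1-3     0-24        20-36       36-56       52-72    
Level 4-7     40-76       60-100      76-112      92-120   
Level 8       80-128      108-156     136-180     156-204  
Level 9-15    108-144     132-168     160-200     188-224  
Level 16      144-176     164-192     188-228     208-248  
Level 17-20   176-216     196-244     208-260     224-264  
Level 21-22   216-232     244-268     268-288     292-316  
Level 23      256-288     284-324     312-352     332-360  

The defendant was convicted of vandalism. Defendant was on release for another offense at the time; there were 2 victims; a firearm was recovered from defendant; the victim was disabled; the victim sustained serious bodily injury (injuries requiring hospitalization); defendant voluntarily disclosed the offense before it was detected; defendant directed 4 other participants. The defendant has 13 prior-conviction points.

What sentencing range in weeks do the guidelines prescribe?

Base offense level for vandalism: 13.
§1 applies: 13 − 1 = 12.
§2 applies: 12 + 4 = 16.
§3 applies: 16 + 2 = 18.
§4 applies: 18 + 2 = 20.
§5 applies: 20 + 4 = 24.
§6 applies (level before this adjustment is 24 ≥ 11, so +4): 24 + 4 = 28.
§7 does not apply.
Level 28 exceeds the maximum of 23; capped at 23.
Final offense level: 23.
Criminal history: 13 prior points → Category 4 (12+).
Level 23 falls in the 23 band.
Grid: Level 23 × Category 4 = 332-360 weeks.

332-360 weeks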